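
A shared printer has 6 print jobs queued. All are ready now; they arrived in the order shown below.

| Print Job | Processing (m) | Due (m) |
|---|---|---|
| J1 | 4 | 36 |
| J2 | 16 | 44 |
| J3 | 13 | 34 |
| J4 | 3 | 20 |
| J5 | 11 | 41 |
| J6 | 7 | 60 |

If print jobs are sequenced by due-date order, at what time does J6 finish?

54

EDD (increasing due date): J4 J3 J1 J5 J2 J6.
J4: 0→3
J3: 3→16
J1: 16→20
J5: 20→31
J2: 31→47
J6: 47→54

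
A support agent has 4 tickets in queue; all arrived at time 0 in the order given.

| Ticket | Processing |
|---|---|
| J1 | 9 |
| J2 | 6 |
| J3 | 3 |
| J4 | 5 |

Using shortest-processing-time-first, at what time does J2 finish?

14

SPT (increasing processing time): J3 J4 J2 J1.
J3: 0→3
J4: 3→8
J2: 8→14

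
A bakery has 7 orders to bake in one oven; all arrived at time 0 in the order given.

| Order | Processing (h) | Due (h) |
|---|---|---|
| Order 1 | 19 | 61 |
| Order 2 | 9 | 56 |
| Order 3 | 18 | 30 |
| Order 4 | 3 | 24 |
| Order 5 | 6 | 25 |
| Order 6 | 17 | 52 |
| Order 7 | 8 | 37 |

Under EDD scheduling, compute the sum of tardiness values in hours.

24

EDD (increasing due date): Order 4 Order 5 Order 3 Order 7 Order 6 Order 2 Order 1.
Order 4: 0→3, due 24, tardiness 0
Order 5: 3→9, due 25, tardiness 0
Order 3: 9→27, due 30, tardiness 0
Order 7: 27→35, due 37, tardiness 0
Order 6: 35→52, due 52, tardiness 0
Order 2: 52→61, due 56, tardiness 5
Order 1: 61→80, due 61, tardiness 19
Sum = 0+0+0+0+0+5+19 = 24.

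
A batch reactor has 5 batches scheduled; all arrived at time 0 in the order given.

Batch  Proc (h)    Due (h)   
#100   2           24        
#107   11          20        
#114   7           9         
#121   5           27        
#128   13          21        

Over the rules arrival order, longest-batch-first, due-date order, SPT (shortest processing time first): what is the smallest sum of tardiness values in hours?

27

FIFO (arrival order): #100 #107 #114 #121 #128.
#100: 0→2, due 24, tardiness 0
#107: 2→13, due 20, tardiness 0
#114: 13→20, due 9, tardiness 11
#121: 20→25, due 27, tardiness 0
#128: 25→38, due 21, tardiness 17
Sum = 0+0+11+0+17 = 28.
LPT (decreasing processing time): #128 #107 #114 #121 #100.
#128: 0→13, due 21, tardiness 0
#107: 13→24, due 20, tardiness 4
#114: 24→31, due 9, tardiness 22
#121: 31→36, due 27, tardiness 9
#100: 36→38, due 24, tardiness 14
Sum = 0+4+22+9+14 = 49.
EDD (increasing due date): #114 #107 #128 #100 #121.
#114: 0→7, due 9, tardiness 0
#107: 7→18, due 20, tardiness 0
#128: 18→31, due 21, tardiness 10
#100: 31→33, due 24, tardiness 9
#121: 33→38, due 27, tardiness 11
Sum = 0+0+10+9+11 = 30.
SPT (increasing processing time): #100 #121 #114 #107 #128.
#100: 0→2, due 24, tardiness 0
#121: 2→7, due 27, tardiness 0
#114: 7→14, due 9, tardiness 5
#107: 14→25, due 20, tardiness 5
#128: 25→38, due 21, tardiness 17
Sum = 0+0+5+5+17 = 27.
FIFO 28, LPT 49, EDD 30, SPT 27 → minimum 27.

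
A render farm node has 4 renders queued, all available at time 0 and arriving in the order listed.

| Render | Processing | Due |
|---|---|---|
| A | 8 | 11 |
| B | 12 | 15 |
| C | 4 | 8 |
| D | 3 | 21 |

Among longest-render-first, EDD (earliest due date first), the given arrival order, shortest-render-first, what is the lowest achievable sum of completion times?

52

LPT (decreasing processing time): B A C D.
B: 0→12
A: 12→20
C: 20→24
D: 24→27
Sum = 12+20+24+27 = 83.
EDD (increasing due date): C A B D.
C: 0→4
A: 4→12
B: 12→24
D: 24→27
Sum = 4+12+24+27 = 67.
FIFO (arrival order): A B C D.
A: 0→8
B: 8→20
C: 20→24
D: 24→27
Sum = 8+20+24+27 = 79.
SPT (increasing processing time): D C A B.
D: 0→3
C: 3→7
A: 7→15
B: 15→27
Sum = 3+7+15+27 = 52.
LPT 83, EDD 67, FIFO 79, SPT 52 → minimum 52.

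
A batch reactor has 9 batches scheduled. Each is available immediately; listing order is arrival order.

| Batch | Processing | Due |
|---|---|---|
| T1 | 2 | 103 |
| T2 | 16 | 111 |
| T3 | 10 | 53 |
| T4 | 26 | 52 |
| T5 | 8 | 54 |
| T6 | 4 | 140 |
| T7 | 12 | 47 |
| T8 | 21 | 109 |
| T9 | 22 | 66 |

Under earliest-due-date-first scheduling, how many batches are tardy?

EDD (increasing due date): T7 T4 T3 T5 T9 T1 T8 T2 T6.
T7: 0→12, due 47, tardiness 0
T4: 12→38, due 52, tardiness 0
T3: 38→48, due 53, tardiness 0
T5: 48→56, due 54, tardiness 2
T9: 56→78, due 66, tardiness 12
T1: 78→80, due 103, tardiness 0
T8: 80→101, due 109, tardiness 0
T2: 101→117, due 111, tardiness 6
T6: 117→121, due 140, tardiness 0
Late batches: 3.

3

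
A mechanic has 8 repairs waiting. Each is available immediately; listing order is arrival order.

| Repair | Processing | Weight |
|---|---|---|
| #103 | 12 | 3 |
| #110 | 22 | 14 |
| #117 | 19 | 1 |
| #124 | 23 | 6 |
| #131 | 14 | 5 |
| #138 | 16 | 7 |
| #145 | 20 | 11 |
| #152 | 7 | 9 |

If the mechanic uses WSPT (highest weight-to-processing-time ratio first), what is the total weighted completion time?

WSPT (decreasing weight/processing-time ratio): #152 #110 #145 #138 #131 #124 #103 #117.
#152: finishes 7, weight 9, w·C = 63
#110: finishes 29, weight 14, w·C = 406
#145: finishes 49, weight 11, w·C = 539
#138: finishes 65, weight 7, w·C = 455
#131: finishes 79, weight 5, w·C = 395
#124: finishes 102, weight 6, w·C = 612
#103: finishes 114, weight 3, w·C = 342
#117: finishes 133, weight 1, w·C = 133
Sum = 63+406+539+455+395+612+342+133 = 2945.

2945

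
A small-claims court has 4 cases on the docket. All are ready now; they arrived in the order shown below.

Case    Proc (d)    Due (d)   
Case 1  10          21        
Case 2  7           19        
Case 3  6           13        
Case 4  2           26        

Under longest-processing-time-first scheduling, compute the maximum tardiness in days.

LPT (decreasing processing time): Case 1 Case 2 Case 3 Case 4.
Case 1: 0→10, due 21, tardiness 0
Case 2: 10→17, due 19, tardiness 0
Case 3: 17→23, due 13, tardiness 10
Case 4: 23→25, due 26, tardiness 0
Maximum = 10.

10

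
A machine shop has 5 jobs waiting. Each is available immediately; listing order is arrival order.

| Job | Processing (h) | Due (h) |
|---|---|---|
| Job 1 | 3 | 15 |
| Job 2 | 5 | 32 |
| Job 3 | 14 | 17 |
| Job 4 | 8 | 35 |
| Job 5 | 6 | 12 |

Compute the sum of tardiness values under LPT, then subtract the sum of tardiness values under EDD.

LPT (decreasing processing time): Job 3 Job 4 Job 5 Job 2 Job 1.
Job 3: 0→14, due 17, tardiness 0
Job 4: 14→22, due 35, tardiness 0
Job 5: 22→28, due 12, tardiness 16
Job 2: 28→33, due 32, tardiness 1
Job 1: 33→36, due 15, tardiness 21
Sum = 0+0+16+1+21 = 38.
EDD (increasing due date): Job 5 Job 1 Job 3 Job 2 Job 4.
Job 5: 0→6, due 12, tardiness 0
Job 1: 6→9, due 15, tardiness 0
Job 3: 9→23, due 17, tardiness 6
Job 2: 23→28, due 32, tardiness 0
Job 4: 28→36, due 35, tardiness 1
Sum = 0+0+6+0+1 = 7.
Difference = 38 − 7 = 31.

31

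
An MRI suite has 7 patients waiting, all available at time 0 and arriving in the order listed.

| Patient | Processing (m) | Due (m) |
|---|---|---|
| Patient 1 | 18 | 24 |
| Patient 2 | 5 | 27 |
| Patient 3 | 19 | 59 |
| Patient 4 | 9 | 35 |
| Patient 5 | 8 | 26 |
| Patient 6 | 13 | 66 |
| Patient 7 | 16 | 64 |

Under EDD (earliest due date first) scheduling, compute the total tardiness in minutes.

EDD (increasing due date): Patient 1 Patient 5 Patient 2 Patient 4 Patient 3 Patient 7 Patient 6.
Patient 1: 0→18, due 24, tardiness 0
Patient 5: 18→26, due 26, tardiness 0
Patient 2: 26→31, due 27, tardiness 4
Patient 4: 31→40, due 35, tardiness 5
Patient 3: 40→59, due 59, tardiness 0
Patient 7: 59→75, due 64, tardiness 11
Patient 6: 75→88, due 66, tardiness 22
Sum = 0+0+4+5+0+11+22 = 42.

42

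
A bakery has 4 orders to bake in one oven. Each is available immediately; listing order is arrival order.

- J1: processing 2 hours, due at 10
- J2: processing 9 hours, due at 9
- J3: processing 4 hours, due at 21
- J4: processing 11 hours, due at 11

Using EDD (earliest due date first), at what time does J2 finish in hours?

EDD (increasing due date): J2 J1 J4 J3.
J2: 0→9

9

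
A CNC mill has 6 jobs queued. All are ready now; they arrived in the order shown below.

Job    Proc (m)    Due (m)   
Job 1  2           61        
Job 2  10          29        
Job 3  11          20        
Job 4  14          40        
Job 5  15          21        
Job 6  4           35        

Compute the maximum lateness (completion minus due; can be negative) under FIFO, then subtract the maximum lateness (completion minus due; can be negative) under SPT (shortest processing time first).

FIFO (arrival order): Job 1 Job 2 Job 3 Job 4 Job 5 Job 6.
Job 1: 0→2, due 61, lateness -59
Job 2: 2→12, due 29, lateness -17
Job 3: 12→23, due 20, lateness 3
Job 4: 23→37, due 40, lateness -3
Job 5: 37→52, due 21, lateness 31
Job 6: 52→56, due 35, lateness 21
Maximum = 31.
SPT (increasing processing time): Job 1 Job 6 Job 2 Job 3 Job 4 Job 5.
Job 1: 0→2, due 61, lateness -59
Job 6: 2→6, due 35, lateness -29
Job 2: 6→16, due 29, lateness -13
Job 3: 16→27, due 20, lateness 7
Job 4: 27→41, due 40, lateness 1
Job 5: 41→56, due 21, lateness 35
Maximum = 35.
Difference = 31 − 35 = -4.

-4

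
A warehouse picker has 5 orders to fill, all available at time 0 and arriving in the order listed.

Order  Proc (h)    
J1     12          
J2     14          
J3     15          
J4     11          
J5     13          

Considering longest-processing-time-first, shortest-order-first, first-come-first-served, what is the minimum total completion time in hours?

LPT (decreasing processing time): J3 J2 J5 J1 J4.
J3: 0→15
J2: 15→29
J5: 29→42
J1: 42→54
J4: 54→65
Sum = 15+29+42+54+65 = 205.
SPT (increasing processing time): J4 J1 J5 J2 J3.
J4: 0→11
J1: 11→23
J5: 23→36
J2: 36→50
J3: 50→65
Sum = 11+23+36+50+65 = 185.
FIFO (arrival order): J1 J2 J3 J4 J5.
J1: 0→12
J2: 12→26
J3: 26→41
J4: 41→52
J5: 52→65
Sum = 12+26+41+52+65 = 196.
LPT 205, SPT 185, FIFO 196 → minimum 185.

185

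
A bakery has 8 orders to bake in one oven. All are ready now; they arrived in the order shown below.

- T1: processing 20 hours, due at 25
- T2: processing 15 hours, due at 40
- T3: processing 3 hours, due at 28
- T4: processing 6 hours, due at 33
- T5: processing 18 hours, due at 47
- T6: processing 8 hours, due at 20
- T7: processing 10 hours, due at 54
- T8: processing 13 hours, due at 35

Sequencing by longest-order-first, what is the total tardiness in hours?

LPT (decreasing processing time): T1 T5 T2 T8 T7 T6 T4 T3.
T1: 0→20, due 25, tardiness 0
T5: 20→38, due 47, tardiness 0
T2: 38→53, due 40, tardiness 13
T8: 53→66, due 35, tardiness 31
T7: 66→76, due 54, tardiness 22
T6: 76→84, due 20, tardiness 64
T4: 84→90, due 33, tardiness 57
T3: 90→93, due 28, tardiness 65
Sum = 0+0+13+31+22+64+57+65 = 252.

252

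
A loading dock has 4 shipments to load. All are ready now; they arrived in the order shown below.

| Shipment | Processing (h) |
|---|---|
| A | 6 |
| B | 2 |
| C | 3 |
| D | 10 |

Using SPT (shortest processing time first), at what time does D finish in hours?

SPT (increasing processing time): B C A D.
B: 0→2
C: 2→5
A: 5→11
D: 11→21

21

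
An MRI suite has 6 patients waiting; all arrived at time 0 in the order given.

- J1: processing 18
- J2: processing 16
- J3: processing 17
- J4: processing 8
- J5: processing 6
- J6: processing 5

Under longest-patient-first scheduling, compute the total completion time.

LPT (decreasing processing time): J1 J3 J2 J4 J5 J6.
J1: 0→18
J3: 18→35
J2: 35→51
J4: 51→59
J5: 59→65
J6: 65→70
Sum = 18+35+51+59+65+70 = 298.

298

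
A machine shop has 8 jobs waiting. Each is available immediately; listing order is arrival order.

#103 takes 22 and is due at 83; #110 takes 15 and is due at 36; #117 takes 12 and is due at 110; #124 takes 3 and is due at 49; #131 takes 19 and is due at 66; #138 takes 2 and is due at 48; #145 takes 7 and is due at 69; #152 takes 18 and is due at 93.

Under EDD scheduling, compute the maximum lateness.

-7

EDD (increasing due date): #110 #138 #124 #131 #145 #103 #152 #117.
#110: 0→15, due 36, lateness -21
#138: 15→17, due 48, lateness -31
#124: 17→20, due 49, lateness -29
#131: 20→39, due 66, lateness -27
#145: 39→46, due 69, lateness -23
#103: 46→68, due 83, lateness -15
#152: 68→86, due 93, lateness -7
#117: 86→98, due 110, lateness -12
Maximum = -7.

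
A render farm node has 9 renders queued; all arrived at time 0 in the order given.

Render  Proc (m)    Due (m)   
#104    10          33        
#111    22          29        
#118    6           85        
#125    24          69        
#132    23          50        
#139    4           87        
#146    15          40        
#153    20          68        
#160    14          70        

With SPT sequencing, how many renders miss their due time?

SPT (increasing processing time): #139 #118 #104 #160 #146 #153 #111 #132 #125.
#139: 0→4, due 87, tardiness 0
#118: 4→10, due 85, tardiness 0
#104: 10→20, due 33, tardiness 0
#160: 20→34, due 70, tardiness 0
#146: 34→49, due 40, tardiness 9
#153: 49→69, due 68, tardiness 1
#111: 69→91, due 29, tardiness 62
#132: 91→114, due 50, tardiness 64
#125: 114→138, due 69, tardiness 69
Late renders: 5.

5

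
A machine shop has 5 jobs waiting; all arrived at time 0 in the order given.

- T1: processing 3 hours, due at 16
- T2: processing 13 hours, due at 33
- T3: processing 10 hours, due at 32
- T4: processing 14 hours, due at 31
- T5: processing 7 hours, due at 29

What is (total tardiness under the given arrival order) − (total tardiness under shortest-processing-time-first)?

FIFO (arrival order): T1 T2 T3 T4 T5.
T1: 0→3, due 16, tardiness 0
T2: 3→16, due 33, tardiness 0
T3: 16→26, due 32, tardiness 0
T4: 26→40, due 31, tardiness 9
T5: 40→47, due 29, tardiness 18
Sum = 0+0+0+9+18 = 27.
SPT (increasing processing time): T1 T5 T3 T2 T4.
T1: 0→3, due 16, tardiness 0
T5: 3→10, due 29, tardiness 0
T3: 10→20, due 32, tardiness 0
T2: 20→33, due 33, tardiness 0
T4: 33→47, due 31, tardiness 16
Sum = 0+0+0+0+16 = 16.
Difference = 27 − 16 = 11.

11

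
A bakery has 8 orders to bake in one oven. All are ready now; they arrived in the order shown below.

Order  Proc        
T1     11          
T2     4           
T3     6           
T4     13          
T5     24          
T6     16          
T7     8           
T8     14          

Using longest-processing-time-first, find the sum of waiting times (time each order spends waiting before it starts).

441

LPT (decreasing processing time): T5 T6 T8 T4 T1 T7 T3 T2.
T5: waits 0, runs 0→24
T6: waits 24, runs 24→40
T8: waits 40, runs 40→54
T4: waits 54, runs 54→67
T1: waits 67, runs 67→78
T7: waits 78, runs 78→86
T3: waits 86, runs 86→92
T2: waits 92, runs 92→96
Sum = 0+24+40+54+67+78+86+92 = 441.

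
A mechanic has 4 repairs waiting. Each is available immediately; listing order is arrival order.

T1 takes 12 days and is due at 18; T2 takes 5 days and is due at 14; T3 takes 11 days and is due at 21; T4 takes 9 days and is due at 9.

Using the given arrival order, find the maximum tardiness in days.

28

FIFO (arrival order): T1 T2 T3 T4.
T1: 0→12, due 18, tardiness 0
T2: 12→17, due 14, tardiness 3
T3: 17→28, due 21, tardiness 7
T4: 28→37, due 9, tardiness 28
Maximum = 28.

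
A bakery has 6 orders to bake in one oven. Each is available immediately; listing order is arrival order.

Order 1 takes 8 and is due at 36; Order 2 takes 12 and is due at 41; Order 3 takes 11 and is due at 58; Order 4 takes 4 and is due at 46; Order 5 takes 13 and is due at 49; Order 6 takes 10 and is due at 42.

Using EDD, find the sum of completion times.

197

EDD (increasing due date): Order 1 Order 2 Order 6 Order 4 Order 5 Order 3.
Order 1: 0→8
Order 2: 8→20
Order 6: 20→30
Order 4: 30→34
Order 5: 34→47
Order 3: 47→58
Sum = 8+20+30+34+47+58 = 197.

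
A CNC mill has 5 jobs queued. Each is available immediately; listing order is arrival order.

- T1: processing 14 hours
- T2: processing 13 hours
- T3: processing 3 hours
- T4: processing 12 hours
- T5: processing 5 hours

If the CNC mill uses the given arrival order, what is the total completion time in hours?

160

FIFO (arrival order): T1 T2 T3 T4 T5.
T1: 0→14
T2: 14→27
T3: 27→30
T4: 30→42
T5: 42→47
Sum = 14+27+30+42+47 = 160.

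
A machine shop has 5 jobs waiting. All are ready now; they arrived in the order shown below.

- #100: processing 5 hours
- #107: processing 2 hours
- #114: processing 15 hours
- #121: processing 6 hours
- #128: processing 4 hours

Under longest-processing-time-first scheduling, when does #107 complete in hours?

32

LPT (decreasing processing time): #114 #121 #100 #128 #107.
#114: 0→15
#121: 15→21
#100: 21→26
#128: 26→30
#107: 30→32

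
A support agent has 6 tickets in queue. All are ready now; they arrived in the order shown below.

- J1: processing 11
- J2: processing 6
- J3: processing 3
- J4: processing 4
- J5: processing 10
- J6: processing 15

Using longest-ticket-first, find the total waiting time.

LPT (decreasing processing time): J6 J1 J5 J2 J4 J3.
J6: waits 0, runs 0→15
J1: waits 15, runs 15→26
J5: waits 26, runs 26→36
J2: waits 36, runs 36→42
J4: waits 42, runs 42→46
J3: waits 46, runs 46→49
Sum = 0+15+26+36+42+46 = 165.

165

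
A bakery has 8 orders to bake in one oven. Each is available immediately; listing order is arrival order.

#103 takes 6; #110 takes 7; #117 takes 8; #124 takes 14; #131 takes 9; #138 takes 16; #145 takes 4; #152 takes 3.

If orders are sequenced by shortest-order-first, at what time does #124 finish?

51

SPT (increasing processing time): #152 #145 #103 #110 #117 #131 #124 #138.
#152: 0→3
#145: 3→7
#103: 7→13
#110: 13→20
#117: 20→28
#131: 28→37
#124: 37→51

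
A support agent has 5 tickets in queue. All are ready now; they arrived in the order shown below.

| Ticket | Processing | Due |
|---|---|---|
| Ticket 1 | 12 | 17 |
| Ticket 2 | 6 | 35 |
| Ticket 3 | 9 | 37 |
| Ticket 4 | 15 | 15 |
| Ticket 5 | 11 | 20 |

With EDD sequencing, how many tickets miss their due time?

4

EDD (increasing due date): Ticket 4 Ticket 1 Ticket 5 Ticket 2 Ticket 3.
Ticket 4: 0→15, due 15, tardiness 0
Ticket 1: 15→27, due 17, tardiness 10
Ticket 5: 27→38, due 20, tardiness 18
Ticket 2: 38→44, due 35, tardiness 9
Ticket 3: 44→53, due 37, tardiness 16
Late tickets: 4.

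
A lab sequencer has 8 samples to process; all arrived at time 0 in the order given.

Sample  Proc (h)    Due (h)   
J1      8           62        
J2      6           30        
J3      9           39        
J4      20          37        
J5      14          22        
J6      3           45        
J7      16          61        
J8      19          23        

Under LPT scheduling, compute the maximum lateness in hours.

LPT (decreasing processing time): J4 J8 J7 J5 J3 J1 J2 J6.
J4: 0→20, due 37, lateness -17
J8: 20→39, due 23, lateness 16
J7: 39→55, due 61, lateness -6
J5: 55→69, due 22, lateness 47
J3: 69→78, due 39, lateness 39
J1: 78→86, due 62, lateness 24
J2: 86→92, due 30, lateness 62
J6: 92→95, due 45, lateness 50
Maximum = 62.

62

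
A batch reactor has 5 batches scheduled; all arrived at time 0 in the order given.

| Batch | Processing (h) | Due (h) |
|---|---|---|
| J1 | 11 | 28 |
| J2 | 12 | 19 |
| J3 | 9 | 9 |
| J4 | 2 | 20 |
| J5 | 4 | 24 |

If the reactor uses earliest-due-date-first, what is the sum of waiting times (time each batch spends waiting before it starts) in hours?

EDD (increasing due date): J3 J2 J4 J5 J1.
J3: waits 0, runs 0→9
J2: waits 9, runs 9→21
J4: waits 21, runs 21→23
J5: waits 23, runs 23→27
J1: waits 27, runs 27→38
Sum = 0+9+21+23+27 = 80.

80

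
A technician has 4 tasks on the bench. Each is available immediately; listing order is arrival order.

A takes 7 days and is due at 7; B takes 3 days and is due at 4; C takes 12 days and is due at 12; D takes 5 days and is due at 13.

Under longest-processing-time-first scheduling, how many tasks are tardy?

3

LPT (decreasing processing time): C A D B.
C: 0→12, due 12, tardiness 0
A: 12→19, due 7, tardiness 12
D: 19→24, due 13, tardiness 11
B: 24→27, due 4, tardiness 23
Late tasks: 3.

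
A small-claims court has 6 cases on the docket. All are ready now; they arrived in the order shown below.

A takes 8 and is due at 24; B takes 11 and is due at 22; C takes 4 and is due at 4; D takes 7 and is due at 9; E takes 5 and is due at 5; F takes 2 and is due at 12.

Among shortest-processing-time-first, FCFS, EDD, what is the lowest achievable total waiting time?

SPT (increasing processing time): F C E D A B.
F: waits 0, runs 0→2
C: waits 2, runs 2→6
E: waits 6, runs 6→11
D: waits 11, runs 11→18
A: waits 18, runs 18→26
B: waits 26, runs 26→37
Sum = 0+2+6+11+18+26 = 63.
FIFO (arrival order): A B C D E F.
A: waits 0, runs 0→8
B: waits 8, runs 8→19
C: waits 19, runs 19→23
D: waits 23, runs 23→30
E: waits 30, runs 30→35
F: waits 35, runs 35→37
Sum = 0+8+19+23+30+35 = 115.
EDD (increasing due date): C E D F B A.
C: waits 0, runs 0→4
E: waits 4, runs 4→9
D: waits 9, runs 9→16
F: waits 16, runs 16→18
B: waits 18, runs 18→29
A: waits 29, runs 29→37
Sum = 0+4+9+16+18+29 = 76.
SPT 63, FIFO 115, EDD 76 → minimum 63.

63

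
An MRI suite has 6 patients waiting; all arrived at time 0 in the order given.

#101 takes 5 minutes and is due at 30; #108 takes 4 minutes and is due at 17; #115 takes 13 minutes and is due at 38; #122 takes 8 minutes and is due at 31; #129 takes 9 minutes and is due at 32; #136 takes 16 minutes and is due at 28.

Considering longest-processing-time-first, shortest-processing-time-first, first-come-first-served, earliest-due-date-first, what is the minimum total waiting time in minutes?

95

LPT (decreasing processing time): #136 #115 #129 #122 #101 #108.
#136: waits 0, runs 0→16
#115: waits 16, runs 16→29
#129: waits 29, runs 29→38
#122: waits 38, runs 38→46
#101: waits 46, runs 46→51
#108: waits 51, runs 51→55
Sum = 0+16+29+38+46+51 = 180.
SPT (increasing processing time): #108 #101 #122 #129 #115 #136.
#108: waits 0, runs 0→4
#101: waits 4, runs 4→9
#122: waits 9, runs 9→17
#129: waits 17, runs 17→26
#115: waits 26, runs 26→39
#136: waits 39, runs 39→55
Sum = 0+4+9+17+26+39 = 95.
FIFO (arrival order): #101 #108 #115 #122 #129 #136.
#101: waits 0, runs 0→5
#108: waits 5, runs 5→9
#115: waits 9, runs 9→22
#122: waits 22, runs 22→30
#129: waits 30, runs 30→39
#136: waits 39, runs 39→55
Sum = 0+5+9+22+30+39 = 105.
EDD (increasing due date): #108 #136 #101 #122 #129 #115.
#108: waits 0, runs 0→4
#136: waits 4, runs 4→20
#101: waits 20, runs 20→25
#122: waits 25, runs 25→33
#129: waits 33, runs 33→42
#115: waits 42, runs 42→55
Sum = 0+4+20+25+33+42 = 124.
LPT 180, SPT 95, FIFO 105, EDD 124 → minimum 95.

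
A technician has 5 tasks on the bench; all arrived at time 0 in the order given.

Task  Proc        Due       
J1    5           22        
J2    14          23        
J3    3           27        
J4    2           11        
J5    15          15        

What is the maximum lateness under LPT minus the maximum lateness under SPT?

4

LPT (decreasing processing time): J5 J2 J1 J3 J4.
J5: 0→15, due 15, lateness 0
J2: 15→29, due 23, lateness 6
J1: 29→34, due 22, lateness 12
J3: 34→37, due 27, lateness 10
J4: 37→39, due 11, lateness 28
Maximum = 28.
SPT (increasing processing time): J4 J3 J1 J2 J5.
J4: 0→2, due 11, lateness -9
J3: 2→5, due 27, lateness -22
J1: 5→10, due 22, lateness -12
J2: 10→24, due 23, lateness 1
J5: 24→39, due 15, lateness 24
Maximum = 24.
Difference = 28 − 24 = 4.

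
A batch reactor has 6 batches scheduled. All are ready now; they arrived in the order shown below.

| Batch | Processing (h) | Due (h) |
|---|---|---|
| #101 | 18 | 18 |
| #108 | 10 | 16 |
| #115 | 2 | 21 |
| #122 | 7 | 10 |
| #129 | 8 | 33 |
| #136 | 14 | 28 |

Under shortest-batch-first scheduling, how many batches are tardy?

SPT (increasing processing time): #115 #122 #129 #108 #136 #101.
#115: 0→2, due 21, tardiness 0
#122: 2→9, due 10, tardiness 0
#129: 9→17, due 33, tardiness 0
#108: 17→27, due 16, tardiness 11
#136: 27→41, due 28, tardiness 13
#101: 41→59, due 18, tardiness 41
Late batches: 3.

3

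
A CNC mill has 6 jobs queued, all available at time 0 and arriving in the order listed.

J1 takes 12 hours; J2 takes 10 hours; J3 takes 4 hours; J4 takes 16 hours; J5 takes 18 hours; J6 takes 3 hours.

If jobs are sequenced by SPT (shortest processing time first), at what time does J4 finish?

45

SPT (increasing processing time): J6 J3 J2 J1 J4 J5.
J6: 0→3
J3: 3→7
J2: 7→17
J1: 17→29
J4: 29→45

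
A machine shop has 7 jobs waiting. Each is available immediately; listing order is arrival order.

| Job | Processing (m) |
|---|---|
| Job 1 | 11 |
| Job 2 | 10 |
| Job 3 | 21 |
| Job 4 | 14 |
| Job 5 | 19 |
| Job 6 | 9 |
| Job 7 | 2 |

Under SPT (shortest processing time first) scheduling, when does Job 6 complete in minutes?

11

SPT (increasing processing time): Job 7 Job 6 Job 2 Job 1 Job 4 Job 5 Job 3.
Job 7: 0→2
Job 6: 2→11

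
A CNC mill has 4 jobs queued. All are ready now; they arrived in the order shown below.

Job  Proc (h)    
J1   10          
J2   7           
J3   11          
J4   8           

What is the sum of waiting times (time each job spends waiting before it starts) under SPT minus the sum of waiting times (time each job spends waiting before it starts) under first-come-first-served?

-8

SPT (increasing processing time): J2 J4 J1 J3.
J2: waits 0, runs 0→7
J4: waits 7, runs 7→15
J1: waits 15, runs 15→25
J3: waits 25, runs 25→36
Sum = 0+7+15+25 = 47.
FIFO (arrival order): J1 J2 J3 J4.
J1: waits 0, runs 0→10
J2: waits 10, runs 10→17
J3: waits 17, runs 17→28
J4: waits 28, runs 28→36
Sum = 0+10+17+28 = 55.
Difference = 47 − 55 = -8.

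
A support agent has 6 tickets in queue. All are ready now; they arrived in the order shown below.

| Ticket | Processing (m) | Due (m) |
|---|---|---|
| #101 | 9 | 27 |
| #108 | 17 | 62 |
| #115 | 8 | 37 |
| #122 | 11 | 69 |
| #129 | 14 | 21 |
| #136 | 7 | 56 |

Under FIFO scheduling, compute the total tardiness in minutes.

FIFO (arrival order): #101 #108 #115 #122 #129 #136.
#101: 0→9, due 27, tardiness 0
#108: 9→26, due 62, tardiness 0
#115: 26→34, due 37, tardiness 0
#122: 34→45, due 69, tardiness 0
#129: 45→59, due 21, tardiness 38
#136: 59→66, due 56, tardiness 10
Sum = 0+0+0+0+38+10 = 48.

48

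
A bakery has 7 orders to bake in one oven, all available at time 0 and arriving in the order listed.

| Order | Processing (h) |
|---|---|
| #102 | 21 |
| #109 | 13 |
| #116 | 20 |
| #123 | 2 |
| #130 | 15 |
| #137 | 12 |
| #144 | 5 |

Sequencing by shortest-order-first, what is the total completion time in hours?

262

SPT (increasing processing time): #123 #144 #137 #109 #130 #116 #102.
#123: 0→2
#144: 2→7
#137: 7→19
#109: 19→32
#130: 32→47
#116: 47→67
#102: 67→88
Sum = 2+7+19+32+47+67+88 = 262.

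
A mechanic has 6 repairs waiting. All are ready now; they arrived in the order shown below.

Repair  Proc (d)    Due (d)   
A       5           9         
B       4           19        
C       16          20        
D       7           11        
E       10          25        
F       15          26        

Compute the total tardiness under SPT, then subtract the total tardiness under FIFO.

SPT (increasing processing time): B A D E F C.
B: 0→4, due 19, tardiness 0
A: 4→9, due 9, tardiness 0
D: 9→16, due 11, tardiness 5
E: 16→26, due 25, tardiness 1
F: 26→41, due 26, tardiness 15
C: 41→57, due 20, tardiness 37
Sum = 0+0+5+1+15+37 = 58.
FIFO (arrival order): A B C D E F.
A: 0→5, due 9, tardiness 0
B: 5→9, due 19, tardiness 0
C: 9→25, due 20, tardiness 5
D: 25→32, due 11, tardiness 21
E: 32→42, due 25, tardiness 17
F: 42→57, due 26, tardiness 31
Sum = 0+0+5+21+17+31 = 74.
Difference = 58 − 74 = -16.

-16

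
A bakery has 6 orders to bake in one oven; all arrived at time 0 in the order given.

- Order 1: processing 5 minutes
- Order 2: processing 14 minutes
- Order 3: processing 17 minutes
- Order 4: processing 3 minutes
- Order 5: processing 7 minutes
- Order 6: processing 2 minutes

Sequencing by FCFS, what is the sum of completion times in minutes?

FIFO (arrival order): Order 1 Order 2 Order 3 Order 4 Order 5 Order 6.
Order 1: 0→5
Order 2: 5→19
Order 3: 19→36
Order 4: 36→39
Order 5: 39→46
Order 6: 46→48
Sum = 5+19+36+39+46+48 = 193.

193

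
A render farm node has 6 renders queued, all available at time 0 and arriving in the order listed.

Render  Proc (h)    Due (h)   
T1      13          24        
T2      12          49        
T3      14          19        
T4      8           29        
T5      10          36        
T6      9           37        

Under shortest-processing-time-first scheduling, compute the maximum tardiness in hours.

SPT (increasing processing time): T4 T6 T5 T2 T1 T3.
T4: 0→8, due 29, tardiness 0
T6: 8→17, due 37, tardiness 0
T5: 17→27, due 36, tardiness 0
T2: 27→39, due 49, tardiness 0
T1: 39→52, due 24, tardiness 28
T3: 52→66, due 19, tardiness 47
Maximum = 47.

47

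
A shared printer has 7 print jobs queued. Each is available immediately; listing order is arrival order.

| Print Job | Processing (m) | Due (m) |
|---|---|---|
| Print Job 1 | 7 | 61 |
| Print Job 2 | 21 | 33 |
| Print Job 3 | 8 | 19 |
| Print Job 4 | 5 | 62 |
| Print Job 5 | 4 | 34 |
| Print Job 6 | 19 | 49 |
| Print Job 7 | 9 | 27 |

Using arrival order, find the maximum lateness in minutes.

FIFO (arrival order): Print Job 1 Print Job 2 Print Job 3 Print Job 4 Print Job 5 Print Job 6 Print Job 7.
Print Job 1: 0→7, due 61, lateness -54
Print Job 2: 7→28, due 33, lateness -5
Print Job 3: 28→36, due 19, lateness 17
Print Job 4: 36→41, due 62, lateness -21
Print Job 5: 41→45, due 34, lateness 11
Print Job 6: 45→64, due 49, lateness 15
Print Job 7: 64→73, due 27, lateness 46
Maximum = 46.

46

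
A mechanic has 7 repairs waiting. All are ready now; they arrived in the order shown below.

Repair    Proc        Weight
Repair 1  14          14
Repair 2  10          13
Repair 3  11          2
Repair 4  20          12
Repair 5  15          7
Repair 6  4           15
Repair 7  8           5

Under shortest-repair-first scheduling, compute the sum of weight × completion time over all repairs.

2548

SPT (increasing processing time): Repair 6 Repair 7 Repair 2 Repair 3 Repair 1 Repair 5 Repair 4.
Repair 6: finishes 4, weight 15, w·C = 60
Repair 7: finishes 12, weight 5, w·C = 60
Repair 2: finishes 22, weight 13, w·C = 286
Repair 3: finishes 33, weight 2, w·C = 66
Repair 1: finishes 47, weight 14, w·C = 658
Repair 5: finishes 62, weight 7, w·C = 434
Repair 4: finishes 82, weight 12, w·C = 984
Sum = 60+60+286+66+658+434+984 = 2548.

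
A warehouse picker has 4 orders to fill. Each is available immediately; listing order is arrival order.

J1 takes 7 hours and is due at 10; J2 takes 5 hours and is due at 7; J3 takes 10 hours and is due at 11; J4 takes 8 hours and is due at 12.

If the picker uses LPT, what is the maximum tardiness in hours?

LPT (decreasing processing time): J3 J4 J1 J2.
J3: 0→10, due 11, tardiness 0
J4: 10→18, due 12, tardiness 6
J1: 18→25, due 10, tardiness 15
J2: 25→30, due 7, tardiness 23
Maximum = 23.

23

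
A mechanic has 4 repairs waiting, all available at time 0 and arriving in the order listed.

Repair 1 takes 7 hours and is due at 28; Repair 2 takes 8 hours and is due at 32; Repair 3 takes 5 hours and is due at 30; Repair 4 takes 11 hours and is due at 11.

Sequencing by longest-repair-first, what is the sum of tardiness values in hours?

1

LPT (decreasing processing time): Repair 4 Repair 2 Repair 1 Repair 3.
Repair 4: 0→11, due 11, tardiness 0
Repair 2: 11→19, due 32, tardiness 0
Repair 1: 19→26, due 28, tardiness 0
Repair 3: 26→31, due 30, tardiness 1
Sum = 0+0+0+1 = 1.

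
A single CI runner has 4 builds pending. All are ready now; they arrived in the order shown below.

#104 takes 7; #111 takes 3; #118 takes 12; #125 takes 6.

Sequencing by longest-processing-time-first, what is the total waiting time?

56

LPT (decreasing processing time): #118 #104 #125 #111.
#118: waits 0, runs 0→12
#104: waits 12, runs 12→19
#125: waits 19, runs 19→25
#111: waits 25, runs 25→28
Sum = 0+12+19+25 = 56.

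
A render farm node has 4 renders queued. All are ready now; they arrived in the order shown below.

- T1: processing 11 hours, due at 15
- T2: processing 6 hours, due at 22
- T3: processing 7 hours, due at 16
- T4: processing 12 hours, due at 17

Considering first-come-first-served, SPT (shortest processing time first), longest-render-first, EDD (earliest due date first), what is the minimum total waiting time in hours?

43

FIFO (arrival order): T1 T2 T3 T4.
T1: waits 0, runs 0→11
T2: waits 11, runs 11→17
T3: waits 17, runs 17→24
T4: waits 24, runs 24→36
Sum = 0+11+17+24 = 52.
SPT (increasing processing time): T2 T3 T1 T4.
T2: waits 0, runs 0→6
T3: waits 6, runs 6→13
T1: waits 13, runs 13→24
T4: waits 24, runs 24→36
Sum = 0+6+13+24 = 43.
LPT (decreasing processing time): T4 T1 T3 T2.
T4: waits 0, runs 0→12
T1: waits 12, runs 12→23
T3: waits 23, runs 23→30
T2: waits 30, runs 30→36
Sum = 0+12+23+30 = 65.
EDD (increasing due date): T1 T3 T4 T2.
T1: waits 0, runs 0→11
T3: waits 11, runs 11→18
T4: waits 18, runs 18→30
T2: waits 30, runs 30→36
Sum = 0+11+18+30 = 59.
FIFO 52, SPT 43, LPT 65, EDD 59 → minimum 43.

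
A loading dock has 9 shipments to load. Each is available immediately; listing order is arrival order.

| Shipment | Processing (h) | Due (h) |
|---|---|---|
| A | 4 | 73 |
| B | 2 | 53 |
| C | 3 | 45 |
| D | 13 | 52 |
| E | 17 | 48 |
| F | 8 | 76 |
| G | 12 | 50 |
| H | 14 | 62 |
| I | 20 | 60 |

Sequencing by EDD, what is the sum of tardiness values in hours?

55

EDD (increasing due date): C E G D B I H A F.
C: 0→3, due 45, tardiness 0
E: 3→20, due 48, tardiness 0
G: 20→32, due 50, tardiness 0
D: 32→45, due 52, tardiness 0
B: 45→47, due 53, tardiness 0
I: 47→67, due 60, tardiness 7
H: 67→81, due 62, tardiness 19
A: 81→85, due 73, tardiness 12
F: 85→93, due 76, tardiness 17
Sum = 0+0+0+0+0+7+19+12+17 = 55.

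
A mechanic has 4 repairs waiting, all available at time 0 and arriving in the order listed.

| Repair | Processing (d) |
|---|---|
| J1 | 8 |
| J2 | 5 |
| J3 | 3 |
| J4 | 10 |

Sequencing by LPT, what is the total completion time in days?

77

LPT (decreasing processing time): J4 J1 J2 J3.
J4: 0→10
J1: 10→18
J2: 18→23
J3: 23→26
Sum = 10+18+23+26 = 77.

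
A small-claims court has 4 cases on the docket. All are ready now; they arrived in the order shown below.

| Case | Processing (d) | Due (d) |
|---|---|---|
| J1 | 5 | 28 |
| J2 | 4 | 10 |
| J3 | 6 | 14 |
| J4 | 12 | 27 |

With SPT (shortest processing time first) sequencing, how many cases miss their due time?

1

SPT (increasing processing time): J2 J1 J3 J4.
J2: 0→4, due 10, tardiness 0
J1: 4→9, due 28, tardiness 0
J3: 9→15, due 14, tardiness 1
J4: 15→27, due 27, tardiness 0
Late cases: 1.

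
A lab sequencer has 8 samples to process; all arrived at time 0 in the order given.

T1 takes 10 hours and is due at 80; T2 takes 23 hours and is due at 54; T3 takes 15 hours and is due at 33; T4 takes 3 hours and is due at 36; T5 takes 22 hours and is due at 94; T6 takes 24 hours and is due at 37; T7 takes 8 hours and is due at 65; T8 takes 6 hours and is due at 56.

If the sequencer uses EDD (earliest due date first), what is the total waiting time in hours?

379

EDD (increasing due date): T3 T4 T6 T2 T8 T7 T1 T5.
T3: waits 0, runs 0→15
T4: waits 15, runs 15→18
T6: waits 18, runs 18→42
T2: waits 42, runs 42→65
T8: waits 65, runs 65→71
T7: waits 71, runs 71→79
T1: waits 79, runs 79→89
T5: waits 89, runs 89→111
Sum = 0+15+18+42+65+71+79+89 = 379.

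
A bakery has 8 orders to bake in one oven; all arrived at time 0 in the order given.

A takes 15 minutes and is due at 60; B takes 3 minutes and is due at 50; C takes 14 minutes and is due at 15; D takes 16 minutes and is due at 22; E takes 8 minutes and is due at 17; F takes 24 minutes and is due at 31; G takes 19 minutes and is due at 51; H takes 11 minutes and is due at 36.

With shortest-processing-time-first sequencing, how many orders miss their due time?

SPT (increasing processing time): B E H C A D G F.
B: 0→3, due 50, tardiness 0
E: 3→11, due 17, tardiness 0
H: 11→22, due 36, tardiness 0
C: 22→36, due 15, tardiness 21
A: 36→51, due 60, tardiness 0
D: 51→67, due 22, tardiness 45
G: 67→86, due 51, tardiness 35
F: 86→110, due 31, tardiness 79
Late orders: 4.

4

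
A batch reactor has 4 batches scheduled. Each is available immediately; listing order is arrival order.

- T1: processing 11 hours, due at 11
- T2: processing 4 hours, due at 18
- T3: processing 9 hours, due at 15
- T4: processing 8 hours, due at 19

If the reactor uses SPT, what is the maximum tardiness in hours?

SPT (increasing processing time): T2 T4 T3 T1.
T2: 0→4, due 18, tardiness 0
T4: 4→12, due 19, tardiness 0
T3: 12→21, due 15, tardiness 6
T1: 21→32, due 11, tardiness 21
Maximum = 21.

21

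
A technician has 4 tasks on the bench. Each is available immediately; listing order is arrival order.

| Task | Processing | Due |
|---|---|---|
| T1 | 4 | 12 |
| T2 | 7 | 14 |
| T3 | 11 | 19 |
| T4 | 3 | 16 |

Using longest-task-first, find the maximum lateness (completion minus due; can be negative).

10

LPT (decreasing processing time): T3 T2 T1 T4.
T3: 0→11, due 19, lateness -8
T2: 11→18, due 14, lateness 4
T1: 18→22, due 12, lateness 10
T4: 22→25, due 16, lateness 9
Maximum = 10.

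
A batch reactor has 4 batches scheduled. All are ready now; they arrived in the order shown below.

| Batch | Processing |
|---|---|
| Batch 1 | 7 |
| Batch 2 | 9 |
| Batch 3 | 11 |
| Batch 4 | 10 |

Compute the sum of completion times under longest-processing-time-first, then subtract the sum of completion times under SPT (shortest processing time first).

LPT (decreasing processing time): Batch 3 Batch 4 Batch 2 Batch 1.
Batch 3: 0→11
Batch 4: 11→21
Batch 2: 21→30
Batch 1: 30→37
Sum = 11+21+30+37 = 99.
SPT (increasing processing time): Batch 1 Batch 2 Batch 4 Batch 3.
Batch 1: 0→7
Batch 2: 7→16
Batch 4: 16→26
Batch 3: 26→37
Sum = 7+16+26+37 = 86.
Difference = 99 − 86 = 13.

13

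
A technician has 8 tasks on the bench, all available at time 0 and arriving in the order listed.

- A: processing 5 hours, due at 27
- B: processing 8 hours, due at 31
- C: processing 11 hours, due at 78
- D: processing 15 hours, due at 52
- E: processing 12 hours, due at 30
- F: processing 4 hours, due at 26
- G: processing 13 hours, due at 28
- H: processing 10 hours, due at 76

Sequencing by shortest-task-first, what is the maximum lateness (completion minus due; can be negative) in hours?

SPT (increasing processing time): F A B H C E G D.
F: 0→4, due 26, lateness -22
A: 4→9, due 27, lateness -18
B: 9→17, due 31, lateness -14
H: 17→27, due 76, lateness -49
C: 27→38, due 78, lateness -40
E: 38→50, due 30, lateness 20
G: 50→63, due 28, lateness 35
D: 63→78, due 52, lateness 26
Maximum = 35.

35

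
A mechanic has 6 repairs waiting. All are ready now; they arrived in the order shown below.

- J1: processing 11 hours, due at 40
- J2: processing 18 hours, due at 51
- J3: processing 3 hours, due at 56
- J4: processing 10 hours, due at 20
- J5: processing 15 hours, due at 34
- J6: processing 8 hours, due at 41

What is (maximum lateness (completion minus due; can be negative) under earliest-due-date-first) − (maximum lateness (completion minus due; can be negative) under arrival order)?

-13

EDD (increasing due date): J4 J5 J1 J6 J2 J3.
J4: 0→10, due 20, lateness -10
J5: 10→25, due 34, lateness -9
J1: 25→36, due 40, lateness -4
J6: 36→44, due 41, lateness 3
J2: 44→62, due 51, lateness 11
J3: 62→65, due 56, lateness 9
Maximum = 11.
FIFO (arrival order): J1 J2 J3 J4 J5 J6.
J1: 0→11, due 40, lateness -29
J2: 11→29, due 51, lateness -22
J3: 29→32, due 56, lateness -24
J4: 32→42, due 20, lateness 22
J5: 42→57, due 34, lateness 23
J6: 57→65, due 41, lateness 24
Maximum = 24.
Difference = 11 − 24 = -13.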